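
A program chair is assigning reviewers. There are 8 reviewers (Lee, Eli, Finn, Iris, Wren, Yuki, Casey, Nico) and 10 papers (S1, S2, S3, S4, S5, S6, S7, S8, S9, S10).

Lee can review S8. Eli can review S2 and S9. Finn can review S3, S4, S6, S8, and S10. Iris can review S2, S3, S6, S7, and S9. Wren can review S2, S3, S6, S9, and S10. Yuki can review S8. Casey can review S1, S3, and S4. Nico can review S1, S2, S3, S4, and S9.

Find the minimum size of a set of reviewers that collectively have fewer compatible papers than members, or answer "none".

Take S = {Lee, Yuki}. Its neighbourhood is {S8}, so |N(S)| = 1 < |S| = 2.
No single vertex violates Hall's condition since each has at least one neighbour, so 2 is the minimum.

2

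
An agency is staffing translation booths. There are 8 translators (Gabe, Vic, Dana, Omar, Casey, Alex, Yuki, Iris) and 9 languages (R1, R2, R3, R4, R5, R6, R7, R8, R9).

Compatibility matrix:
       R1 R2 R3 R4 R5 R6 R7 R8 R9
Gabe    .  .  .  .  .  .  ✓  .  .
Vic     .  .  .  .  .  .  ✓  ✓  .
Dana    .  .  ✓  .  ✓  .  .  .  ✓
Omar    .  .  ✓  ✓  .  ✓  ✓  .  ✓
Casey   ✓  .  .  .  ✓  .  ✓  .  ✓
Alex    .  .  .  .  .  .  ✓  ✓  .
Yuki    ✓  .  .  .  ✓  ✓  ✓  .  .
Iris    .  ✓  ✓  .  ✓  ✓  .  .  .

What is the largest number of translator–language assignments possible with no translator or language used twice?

7

For example, pair Gabe–R7, Vic–R8, Dana–R5, Omar–R9, Casey–R1, Yuki–R6, Iris–R3.
The set {Gabe, Vic, Alex} has only 2 neighbours ({R7, R8}), so by Hall's theorem at most 7 of the 8 translators can be matched.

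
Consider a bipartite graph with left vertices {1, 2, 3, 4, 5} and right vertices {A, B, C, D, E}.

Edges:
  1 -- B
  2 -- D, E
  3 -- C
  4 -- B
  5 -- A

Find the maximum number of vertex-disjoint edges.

One maximum matching: 1-B, 2-E, 3-C, 5-A.
The set {1, 4} has only 1 neighbour ({B}), so by Hall's theorem at most 4 of the 5 left vertices can be matched.

4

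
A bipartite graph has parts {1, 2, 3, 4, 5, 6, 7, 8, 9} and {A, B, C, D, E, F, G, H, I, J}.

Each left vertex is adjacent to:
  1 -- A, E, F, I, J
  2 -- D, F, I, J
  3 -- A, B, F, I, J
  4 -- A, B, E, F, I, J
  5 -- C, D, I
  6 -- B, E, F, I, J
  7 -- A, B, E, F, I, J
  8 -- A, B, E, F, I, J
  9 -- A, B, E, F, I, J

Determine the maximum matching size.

A valid assignment of size 8: 1→E, 2→D, 3→I, 4→F, 5→C, 6→B, 7→A, 8→J.
The set {1, 3, 4, 6, 7, 8, 9} has only 6 neighbours ({A, B, E, F, I, J}), so by Hall's theorem at most 8 of the 9 left vertices can be matched.

8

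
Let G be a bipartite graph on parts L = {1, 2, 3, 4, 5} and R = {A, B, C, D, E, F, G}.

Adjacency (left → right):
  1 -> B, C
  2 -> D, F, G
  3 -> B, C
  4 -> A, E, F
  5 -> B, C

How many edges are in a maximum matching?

4

A valid assignment of size 4: 1→C, 2→F, 3→B, 4→E.
The set {1, 3, 5} has only 2 neighbours ({B, C}), so by Hall's theorem at most 4 of the 5 left vertices can be matched.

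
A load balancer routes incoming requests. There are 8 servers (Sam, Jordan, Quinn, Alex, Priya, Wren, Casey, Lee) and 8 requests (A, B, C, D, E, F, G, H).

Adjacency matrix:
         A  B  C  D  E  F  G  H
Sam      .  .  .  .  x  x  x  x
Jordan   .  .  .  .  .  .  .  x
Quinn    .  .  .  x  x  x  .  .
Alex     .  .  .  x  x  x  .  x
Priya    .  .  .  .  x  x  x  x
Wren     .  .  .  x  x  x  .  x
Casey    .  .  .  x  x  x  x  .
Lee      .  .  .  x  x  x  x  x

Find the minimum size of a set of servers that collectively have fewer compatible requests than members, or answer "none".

6

Take S = {Sam, Jordan, Quinn, Alex, Priya, Wren}. Its neighbourhood is {D, E, F, G, H}, so |N(S)| = 5 < |S| = 6.
Every subset of size less than 6 has at least as many neighbours as members, so 6 is the minimum.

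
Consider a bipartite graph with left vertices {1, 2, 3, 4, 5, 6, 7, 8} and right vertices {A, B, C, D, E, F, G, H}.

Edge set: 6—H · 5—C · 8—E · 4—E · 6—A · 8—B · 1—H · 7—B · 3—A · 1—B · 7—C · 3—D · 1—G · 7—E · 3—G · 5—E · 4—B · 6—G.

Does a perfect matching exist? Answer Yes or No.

No

The set {2, 4, 5, 7, 8} has only 3 neighbours ({B, C, E}), so by Hall's theorem at most 6 of the 8 left vertices can be matched.
Hence no matching covers every left vertex.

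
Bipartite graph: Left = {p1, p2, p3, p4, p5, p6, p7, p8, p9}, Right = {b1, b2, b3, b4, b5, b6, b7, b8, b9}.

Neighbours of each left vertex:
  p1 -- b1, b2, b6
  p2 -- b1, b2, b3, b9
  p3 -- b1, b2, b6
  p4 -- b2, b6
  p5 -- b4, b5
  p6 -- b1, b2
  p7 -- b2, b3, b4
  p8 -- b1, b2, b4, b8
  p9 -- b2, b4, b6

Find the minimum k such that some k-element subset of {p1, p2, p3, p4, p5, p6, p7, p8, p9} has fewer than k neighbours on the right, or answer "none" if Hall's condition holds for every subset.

Take S = {p1, p3, p4, p6}. Its neighbourhood is {b1, b2, b6}, so |N(S)| = 3 < |S| = 4.
Every subset of size less than 4 has at least as many neighbours as members, so 4 is the minimum.

4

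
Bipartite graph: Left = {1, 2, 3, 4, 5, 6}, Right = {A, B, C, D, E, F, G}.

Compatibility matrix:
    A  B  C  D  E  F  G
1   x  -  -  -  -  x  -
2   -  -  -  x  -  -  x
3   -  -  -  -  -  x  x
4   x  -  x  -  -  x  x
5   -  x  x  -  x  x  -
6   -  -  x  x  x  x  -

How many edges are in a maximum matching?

6

One maximum matching: 1–A, 2–D, 3–G, 4–F, 5–B, 6–E.
All 6 left vertices are matched, so no larger matching exists.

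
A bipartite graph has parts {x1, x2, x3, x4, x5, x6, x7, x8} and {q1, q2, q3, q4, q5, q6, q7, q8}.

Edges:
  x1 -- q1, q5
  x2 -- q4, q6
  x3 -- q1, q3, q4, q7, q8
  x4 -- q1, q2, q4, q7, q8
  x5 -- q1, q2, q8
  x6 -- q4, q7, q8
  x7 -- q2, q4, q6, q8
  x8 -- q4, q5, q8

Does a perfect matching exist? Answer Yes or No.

For example, pair x1-q5, x2-q6, x3-q3, x4-q4, x5-q1, x6-q7, x7-q2, x8-q8.
Every left vertex is matched, so this is a perfect matching.

Yes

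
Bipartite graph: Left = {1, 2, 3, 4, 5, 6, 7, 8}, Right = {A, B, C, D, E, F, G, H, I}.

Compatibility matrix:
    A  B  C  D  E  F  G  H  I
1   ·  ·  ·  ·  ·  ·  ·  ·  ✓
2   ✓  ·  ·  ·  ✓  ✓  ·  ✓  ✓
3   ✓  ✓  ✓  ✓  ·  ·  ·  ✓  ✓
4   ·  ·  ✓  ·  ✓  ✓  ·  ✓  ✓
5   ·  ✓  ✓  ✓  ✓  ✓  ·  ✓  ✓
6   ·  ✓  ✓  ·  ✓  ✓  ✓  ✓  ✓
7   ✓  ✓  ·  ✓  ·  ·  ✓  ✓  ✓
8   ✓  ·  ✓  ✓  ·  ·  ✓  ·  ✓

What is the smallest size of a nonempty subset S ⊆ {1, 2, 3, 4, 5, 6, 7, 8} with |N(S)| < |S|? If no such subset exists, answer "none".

none

A matching saturating every left vertex exists, for instance 1→I, 2→E, 3→D, 4→F, 5→B, 6→H, 7→A, 8→G.
By Hall's marriage theorem, this means |N(S)| ≥ |S| for every subset S, so no violating subset exists.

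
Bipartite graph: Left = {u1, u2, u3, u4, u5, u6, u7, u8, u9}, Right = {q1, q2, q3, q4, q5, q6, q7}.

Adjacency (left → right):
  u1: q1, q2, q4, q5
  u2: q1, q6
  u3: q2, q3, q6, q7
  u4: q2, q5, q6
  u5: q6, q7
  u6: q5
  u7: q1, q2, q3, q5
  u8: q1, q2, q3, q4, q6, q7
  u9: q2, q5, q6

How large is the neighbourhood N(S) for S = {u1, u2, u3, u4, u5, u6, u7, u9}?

The union of neighbours of {u1, u2, u3, u4, u5, u6, u7, u9} is {q1, q2, q3, q4, q5, q6, q7}, which has 7 elements.
Since |N(S)| = 7 < |S| = 8, Hall's condition fails for this subset.

7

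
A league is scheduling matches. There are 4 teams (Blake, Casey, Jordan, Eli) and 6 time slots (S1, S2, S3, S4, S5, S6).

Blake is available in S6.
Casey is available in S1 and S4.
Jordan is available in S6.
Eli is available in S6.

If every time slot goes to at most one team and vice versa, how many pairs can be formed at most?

2

One maximum matching: Blake-S6, Casey-S4.
The set {Blake, Jordan, Eli} has only 1 neighbour ({S6}), so by Hall's theorem at most 2 of the 4 teams can be matched.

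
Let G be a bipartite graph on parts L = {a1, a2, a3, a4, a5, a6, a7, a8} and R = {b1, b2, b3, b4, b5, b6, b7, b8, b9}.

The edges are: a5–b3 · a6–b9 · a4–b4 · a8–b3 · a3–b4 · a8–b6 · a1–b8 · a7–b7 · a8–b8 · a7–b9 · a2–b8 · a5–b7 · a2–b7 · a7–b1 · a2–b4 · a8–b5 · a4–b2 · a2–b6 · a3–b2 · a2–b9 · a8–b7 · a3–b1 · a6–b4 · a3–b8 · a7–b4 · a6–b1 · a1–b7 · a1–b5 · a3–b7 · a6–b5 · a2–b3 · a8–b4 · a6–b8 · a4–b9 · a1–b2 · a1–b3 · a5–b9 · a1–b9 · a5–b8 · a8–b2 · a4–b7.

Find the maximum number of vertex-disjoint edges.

8

A valid assignment of size 8: a1–b8, a2–b6, a3–b1, a4–b2, a5–b3, a6–b5, a7–b4, a8–b7.
All 8 left vertices are matched, so no larger matching exists.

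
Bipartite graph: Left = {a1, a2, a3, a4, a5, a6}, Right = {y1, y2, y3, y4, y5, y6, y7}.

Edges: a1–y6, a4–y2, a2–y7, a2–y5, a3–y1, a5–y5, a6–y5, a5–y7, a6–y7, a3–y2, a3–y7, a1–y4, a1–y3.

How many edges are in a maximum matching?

5

A valid assignment of size 5: a1-y3, a2-y5, a3-y1, a4-y2, a5-y7.
The set {a2, a5, a6} has only 2 neighbours ({y5, y7}), so by Hall's theorem at most 5 of the 6 left vertices can be matched.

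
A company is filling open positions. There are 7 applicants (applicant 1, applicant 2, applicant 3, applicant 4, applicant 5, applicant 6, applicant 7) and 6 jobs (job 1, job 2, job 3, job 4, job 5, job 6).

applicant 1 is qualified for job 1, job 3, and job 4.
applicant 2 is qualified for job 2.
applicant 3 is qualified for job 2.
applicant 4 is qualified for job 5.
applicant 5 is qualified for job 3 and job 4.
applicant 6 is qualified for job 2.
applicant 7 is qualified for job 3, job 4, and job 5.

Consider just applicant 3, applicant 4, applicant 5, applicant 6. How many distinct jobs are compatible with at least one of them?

4

The union of neighbours of {applicant 3, applicant 4, applicant 5, applicant 6} is {job 2, job 3, job 4, job 5}, which has 4 elements.
Since |N(S)| = 4 ≥ |S| = 4, Hall's condition holds for this subset.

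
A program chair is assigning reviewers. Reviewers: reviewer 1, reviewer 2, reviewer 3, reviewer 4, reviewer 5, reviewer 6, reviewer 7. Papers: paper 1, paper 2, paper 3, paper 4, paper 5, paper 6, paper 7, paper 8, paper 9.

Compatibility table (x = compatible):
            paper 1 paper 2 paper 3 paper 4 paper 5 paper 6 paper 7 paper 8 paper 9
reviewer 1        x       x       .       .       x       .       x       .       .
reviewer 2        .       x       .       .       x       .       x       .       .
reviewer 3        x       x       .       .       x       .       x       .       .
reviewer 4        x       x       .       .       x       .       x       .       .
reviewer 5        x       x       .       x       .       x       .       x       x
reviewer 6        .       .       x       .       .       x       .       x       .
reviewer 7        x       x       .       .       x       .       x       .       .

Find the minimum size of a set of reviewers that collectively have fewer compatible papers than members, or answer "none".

5

Take S = {reviewer 1, reviewer 2, reviewer 3, reviewer 4, reviewer 7}. Its neighbourhood is {paper 1, paper 2, paper 5, paper 7}, so |N(S)| = 4 < |S| = 5.
Every subset of size less than 5 has at least as many neighbours as members, so 5 is the minimum.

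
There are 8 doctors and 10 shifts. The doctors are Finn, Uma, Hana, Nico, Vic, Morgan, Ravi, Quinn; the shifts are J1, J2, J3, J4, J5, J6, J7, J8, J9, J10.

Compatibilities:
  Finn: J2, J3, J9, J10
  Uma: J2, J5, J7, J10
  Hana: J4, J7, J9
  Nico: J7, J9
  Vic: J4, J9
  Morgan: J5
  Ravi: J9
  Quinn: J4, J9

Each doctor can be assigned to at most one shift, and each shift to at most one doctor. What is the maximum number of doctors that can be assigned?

A valid assignment of size 6: Finn→J10, Uma→J2, Hana→J4, Nico→J7, Vic→J9, Morgan→J5.
The set {Hana, Nico, Vic, Ravi, Quinn} has only 3 neighbours ({J4, J7, J9}), so by Hall's theorem at most 6 of the 8 doctors can be matched.

6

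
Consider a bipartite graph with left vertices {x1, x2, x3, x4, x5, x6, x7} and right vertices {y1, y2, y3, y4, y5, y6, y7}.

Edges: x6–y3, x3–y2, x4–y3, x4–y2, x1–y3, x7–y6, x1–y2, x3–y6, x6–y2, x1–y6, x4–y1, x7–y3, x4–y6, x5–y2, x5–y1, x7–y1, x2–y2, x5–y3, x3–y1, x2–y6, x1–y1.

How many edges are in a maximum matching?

One maximum matching: x1→y1, x2→y6, x3→y2, x4→y3.
The set {x1, x2, x3, x4, x5, x6, x7} has only 4 neighbours ({y1, y2, y3, y6}), so by Hall's theorem at most 4 of the 7 left vertices can be matched.

4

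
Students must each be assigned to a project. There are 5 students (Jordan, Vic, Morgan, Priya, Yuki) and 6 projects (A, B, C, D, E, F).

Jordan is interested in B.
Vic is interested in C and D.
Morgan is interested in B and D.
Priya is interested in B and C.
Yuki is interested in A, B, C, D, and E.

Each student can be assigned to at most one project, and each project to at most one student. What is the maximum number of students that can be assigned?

4

One maximum matching: Jordan–B, Vic–C, Morgan–D, Yuki–A.
The set {Jordan, Vic, Morgan, Priya} has only 3 neighbours ({B, C, D}), so by Hall's theorem at most 4 of the 5 students can be matched.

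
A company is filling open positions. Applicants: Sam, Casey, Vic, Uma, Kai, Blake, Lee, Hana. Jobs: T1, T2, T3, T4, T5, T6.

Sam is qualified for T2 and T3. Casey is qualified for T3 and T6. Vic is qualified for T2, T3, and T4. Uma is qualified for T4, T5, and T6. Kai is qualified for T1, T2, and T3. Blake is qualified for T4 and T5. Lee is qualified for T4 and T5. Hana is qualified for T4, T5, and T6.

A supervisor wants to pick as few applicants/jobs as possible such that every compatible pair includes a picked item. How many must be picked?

The 6 edges Sam–T2, Casey–T3, Vic–T4, Uma–T6, Kai–T1, Blake–T5 form a matching, so any vertex cover needs at least 6 vertices (one per matched edge).
Conversely {Kai, T2, T3, T4, T5, T6} meets every edge and has exactly 6 vertices, so 6 is optimal.

6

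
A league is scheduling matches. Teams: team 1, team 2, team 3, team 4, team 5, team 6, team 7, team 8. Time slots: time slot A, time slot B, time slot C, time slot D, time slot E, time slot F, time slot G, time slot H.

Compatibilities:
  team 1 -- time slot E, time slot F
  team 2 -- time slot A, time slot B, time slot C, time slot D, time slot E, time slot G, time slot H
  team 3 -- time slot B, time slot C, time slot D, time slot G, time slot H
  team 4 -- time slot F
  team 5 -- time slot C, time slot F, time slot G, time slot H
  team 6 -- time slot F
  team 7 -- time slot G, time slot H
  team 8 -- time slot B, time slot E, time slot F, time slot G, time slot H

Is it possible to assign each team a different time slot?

No

The set {team 4, team 6} has only 1 neighbour ({time slot F}), so by Hall's theorem at most 7 of the 8 teams can be matched.
Hence no matching covers every team.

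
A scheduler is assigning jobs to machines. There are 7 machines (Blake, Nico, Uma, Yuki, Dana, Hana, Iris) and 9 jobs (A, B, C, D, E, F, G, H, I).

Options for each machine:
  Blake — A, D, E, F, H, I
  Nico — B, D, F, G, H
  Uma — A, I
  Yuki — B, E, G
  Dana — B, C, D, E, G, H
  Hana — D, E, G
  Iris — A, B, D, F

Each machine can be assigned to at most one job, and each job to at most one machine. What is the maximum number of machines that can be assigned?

7

A valid assignment of size 7: Blake–A, Nico–H, Uma–I, Yuki–E, Dana–G, Hana–D, Iris–B.
This saturates every machine, so 7 is the maximum.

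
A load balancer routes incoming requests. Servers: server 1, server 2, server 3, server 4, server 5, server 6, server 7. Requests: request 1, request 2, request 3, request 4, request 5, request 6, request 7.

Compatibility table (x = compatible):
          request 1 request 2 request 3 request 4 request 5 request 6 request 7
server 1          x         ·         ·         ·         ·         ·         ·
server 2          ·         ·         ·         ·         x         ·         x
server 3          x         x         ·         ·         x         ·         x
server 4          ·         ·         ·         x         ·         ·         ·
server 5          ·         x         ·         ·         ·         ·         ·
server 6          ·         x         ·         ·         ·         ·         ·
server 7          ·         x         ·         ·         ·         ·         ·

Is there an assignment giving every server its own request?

No

The set {server 5, server 6, server 7} has only 1 neighbour ({request 2}), so by Hall's theorem at most 5 of the 7 servers can be matched.
Hence no matching covers every server.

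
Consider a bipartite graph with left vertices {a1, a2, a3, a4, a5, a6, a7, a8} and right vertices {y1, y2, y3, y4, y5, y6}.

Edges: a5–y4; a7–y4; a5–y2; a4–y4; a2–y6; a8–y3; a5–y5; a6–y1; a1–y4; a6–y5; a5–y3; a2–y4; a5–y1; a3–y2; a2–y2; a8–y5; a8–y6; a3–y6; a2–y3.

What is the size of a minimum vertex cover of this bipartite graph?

6

{a2, a3, a5, a6, a8, y4} is a vertex cover of size 6: every edge has an endpoint in this set.
No smaller cover exists because a1–y4, a2–y2, a3–y6, a5–y1, a6–y5, a8–y3 is a matching of size 6, and a cover must include an endpoint of each of these disjoint edges (König's theorem).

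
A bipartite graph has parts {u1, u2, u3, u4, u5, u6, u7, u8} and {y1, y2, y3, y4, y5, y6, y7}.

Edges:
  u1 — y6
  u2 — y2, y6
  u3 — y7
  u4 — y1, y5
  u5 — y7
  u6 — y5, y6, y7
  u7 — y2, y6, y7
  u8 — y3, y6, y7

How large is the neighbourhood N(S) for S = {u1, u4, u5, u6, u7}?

The union of neighbours of {u1, u4, u5, u6, u7} is {y1, y2, y5, y6, y7}, which has 5 elements.
Since |N(S)| = 5 ≥ |S| = 5, Hall's condition holds for this subset.

5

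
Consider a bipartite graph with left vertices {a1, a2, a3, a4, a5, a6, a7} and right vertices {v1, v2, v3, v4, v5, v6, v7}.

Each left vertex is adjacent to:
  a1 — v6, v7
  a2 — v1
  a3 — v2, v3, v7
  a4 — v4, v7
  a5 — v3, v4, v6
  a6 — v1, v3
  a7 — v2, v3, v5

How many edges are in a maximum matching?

One maximum matching: a1-v7, a2-v1, a3-v2, a4-v4, a5-v6, a6-v3, a7-v5.
All 7 left vertices are matched, so no larger matching exists.

7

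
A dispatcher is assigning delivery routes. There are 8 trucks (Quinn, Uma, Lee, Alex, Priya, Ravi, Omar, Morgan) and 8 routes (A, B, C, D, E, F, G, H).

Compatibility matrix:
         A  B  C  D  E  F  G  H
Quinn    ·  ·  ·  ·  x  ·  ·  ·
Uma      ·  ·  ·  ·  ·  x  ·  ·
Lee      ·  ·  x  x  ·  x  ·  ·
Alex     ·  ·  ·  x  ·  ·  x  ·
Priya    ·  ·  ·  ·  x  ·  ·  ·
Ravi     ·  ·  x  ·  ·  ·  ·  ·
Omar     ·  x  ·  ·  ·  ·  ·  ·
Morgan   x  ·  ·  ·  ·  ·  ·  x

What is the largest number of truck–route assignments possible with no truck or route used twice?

One maximum matching: Quinn–E, Uma–F, Lee–D, Alex–G, Ravi–C, Omar–B, Morgan–H.
The set {Quinn, Priya} has only 1 neighbour ({E}), so by Hall's theorem at most 7 of the 8 trucks can be matched.

7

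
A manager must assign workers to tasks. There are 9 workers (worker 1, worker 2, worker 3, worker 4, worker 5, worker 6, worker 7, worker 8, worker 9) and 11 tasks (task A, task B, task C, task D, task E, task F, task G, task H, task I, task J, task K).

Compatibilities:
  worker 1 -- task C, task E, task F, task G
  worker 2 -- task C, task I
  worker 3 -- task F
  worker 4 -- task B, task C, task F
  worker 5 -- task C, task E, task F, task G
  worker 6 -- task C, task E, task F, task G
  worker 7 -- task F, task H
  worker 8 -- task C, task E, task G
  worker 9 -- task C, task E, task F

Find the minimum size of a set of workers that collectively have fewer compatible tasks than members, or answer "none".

Take S = {worker 1, worker 3, worker 5, worker 6, worker 8}. Its neighbourhood is {task C, task E, task F, task G}, so |N(S)| = 4 < |S| = 5.
Every subset of size less than 5 has at least as many neighbours as members, so 5 is the minimum.

5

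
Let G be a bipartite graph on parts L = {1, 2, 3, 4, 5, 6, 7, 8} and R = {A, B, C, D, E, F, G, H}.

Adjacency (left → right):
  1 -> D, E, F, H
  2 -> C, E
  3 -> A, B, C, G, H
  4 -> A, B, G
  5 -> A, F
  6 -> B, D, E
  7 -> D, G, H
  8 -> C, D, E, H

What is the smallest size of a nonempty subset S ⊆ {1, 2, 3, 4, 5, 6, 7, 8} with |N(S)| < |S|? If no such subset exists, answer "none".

A matching saturating every left vertex exists, for instance 1→H, 2→C, 3→A, 4→G, 5→F, 6→B, 7→D, 8→E.
By Hall's marriage theorem, this means |N(S)| ≥ |S| for every subset S, so no violating subset exists.

none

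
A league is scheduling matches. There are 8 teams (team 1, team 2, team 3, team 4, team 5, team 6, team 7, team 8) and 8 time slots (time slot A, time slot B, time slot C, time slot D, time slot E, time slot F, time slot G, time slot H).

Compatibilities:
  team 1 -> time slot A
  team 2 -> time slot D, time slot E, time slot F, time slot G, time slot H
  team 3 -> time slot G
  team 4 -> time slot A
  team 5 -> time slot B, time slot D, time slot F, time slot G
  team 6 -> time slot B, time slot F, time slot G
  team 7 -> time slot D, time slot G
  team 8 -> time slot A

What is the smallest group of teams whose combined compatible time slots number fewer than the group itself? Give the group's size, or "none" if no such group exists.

2

Take S = {team 1, team 4}. Its neighbourhood is {time slot A}, so |N(S)| = 1 < |S| = 2.
No single vertex violates Hall's condition since each has at least one neighbour, so 2 is the minimum.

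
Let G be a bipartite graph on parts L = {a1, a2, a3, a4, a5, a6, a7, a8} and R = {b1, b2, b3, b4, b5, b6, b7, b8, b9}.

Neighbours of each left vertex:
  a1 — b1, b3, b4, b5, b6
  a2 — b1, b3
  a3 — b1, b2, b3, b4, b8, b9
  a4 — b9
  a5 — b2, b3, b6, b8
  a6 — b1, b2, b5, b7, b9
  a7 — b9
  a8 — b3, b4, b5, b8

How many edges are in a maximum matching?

7

One maximum matching: a1–b5, a2–b1, a3–b4, a4–b9, a5–b8, a6–b7, a8–b3.
The set {a4, a7} has only 1 neighbour ({b9}), so by Hall's theorem at most 7 of the 8 left vertices can be matched.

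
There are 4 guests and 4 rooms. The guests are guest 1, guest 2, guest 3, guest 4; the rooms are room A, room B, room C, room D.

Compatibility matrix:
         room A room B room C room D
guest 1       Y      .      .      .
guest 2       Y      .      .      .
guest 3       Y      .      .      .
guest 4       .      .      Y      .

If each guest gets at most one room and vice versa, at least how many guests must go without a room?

2

A valid assignment of size 2: guest 1-room A, guest 4-room C.
The set {guest 1, guest 2, guest 3} has only 1 neighbour ({room A}), so by Hall's theorem at most 2 of the 4 guests can be matched.
That matches 2 of the 4, leaving 2 unmatched; no matching can do better.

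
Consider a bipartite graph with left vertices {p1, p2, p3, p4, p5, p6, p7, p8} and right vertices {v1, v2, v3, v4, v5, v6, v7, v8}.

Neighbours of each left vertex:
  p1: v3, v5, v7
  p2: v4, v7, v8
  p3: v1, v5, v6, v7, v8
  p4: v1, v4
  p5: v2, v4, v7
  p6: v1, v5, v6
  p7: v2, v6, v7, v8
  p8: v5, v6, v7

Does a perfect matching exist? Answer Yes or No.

One maximum matching: p1–v3, p2–v7, p3–v1, p4–v4, p5–v2, p6–v5, p7–v8, p8–v6.
Every left vertex is matched, so this is a perfect matching.

Yes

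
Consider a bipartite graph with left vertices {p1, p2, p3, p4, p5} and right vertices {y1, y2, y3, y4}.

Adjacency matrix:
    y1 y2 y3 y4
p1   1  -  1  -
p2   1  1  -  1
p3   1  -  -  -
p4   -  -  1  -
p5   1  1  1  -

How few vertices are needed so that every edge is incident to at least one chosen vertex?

The 4 edges p1–y3, p2–y4, p3–y1, p5–y2 form a matching, so any vertex cover needs at least 4 vertices (one per matched edge).
Conversely {p2, p5, y1, y3} meets every edge and has exactly 4 vertices, so 4 is optimal.

4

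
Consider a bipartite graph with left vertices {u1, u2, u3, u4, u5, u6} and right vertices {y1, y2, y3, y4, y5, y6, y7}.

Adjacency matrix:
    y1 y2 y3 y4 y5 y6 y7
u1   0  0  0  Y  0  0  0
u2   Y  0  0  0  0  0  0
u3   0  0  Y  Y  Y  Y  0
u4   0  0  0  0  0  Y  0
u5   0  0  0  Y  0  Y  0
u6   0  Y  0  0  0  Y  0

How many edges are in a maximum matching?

A valid assignment of size 5: u1–y4, u2–y1, u3–y3, u4–y6, u6–y2.
The set {u1, u4, u5} has only 2 neighbours ({y4, y6}), so by Hall's theorem at most 5 of the 6 left vertices can be matched.

5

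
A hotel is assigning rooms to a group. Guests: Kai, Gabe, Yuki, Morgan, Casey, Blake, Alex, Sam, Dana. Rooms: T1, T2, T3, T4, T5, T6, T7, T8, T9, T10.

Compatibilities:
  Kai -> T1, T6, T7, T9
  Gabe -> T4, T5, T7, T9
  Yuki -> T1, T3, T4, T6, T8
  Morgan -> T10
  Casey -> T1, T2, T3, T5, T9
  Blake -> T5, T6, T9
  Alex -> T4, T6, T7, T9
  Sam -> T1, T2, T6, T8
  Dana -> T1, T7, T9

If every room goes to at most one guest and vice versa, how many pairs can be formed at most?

One maximum matching: Kai→T6, Gabe→T4, Yuki→T3, Morgan→T10, Casey→T1, Blake→T5, Alex→T7, Sam→T2, Dana→T9.
All 9 guests are matched, so no larger matching exists.

9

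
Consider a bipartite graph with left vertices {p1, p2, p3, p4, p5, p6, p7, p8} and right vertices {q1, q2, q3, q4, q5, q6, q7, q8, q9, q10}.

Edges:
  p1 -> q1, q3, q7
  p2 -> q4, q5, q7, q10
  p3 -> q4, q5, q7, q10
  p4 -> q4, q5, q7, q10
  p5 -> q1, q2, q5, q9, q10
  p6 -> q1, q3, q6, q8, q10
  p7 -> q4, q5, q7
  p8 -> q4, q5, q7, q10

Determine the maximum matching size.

One maximum matching: p1-q3, p2-q4, p3-q5, p4-q10, p5-q9, p6-q6, p7-q7.
The set {p2, p3, p4, p7, p8} has only 4 neighbours ({q10, q4, q5, q7}), so by Hall's theorem at most 7 of the 8 left vertices can be matched.

7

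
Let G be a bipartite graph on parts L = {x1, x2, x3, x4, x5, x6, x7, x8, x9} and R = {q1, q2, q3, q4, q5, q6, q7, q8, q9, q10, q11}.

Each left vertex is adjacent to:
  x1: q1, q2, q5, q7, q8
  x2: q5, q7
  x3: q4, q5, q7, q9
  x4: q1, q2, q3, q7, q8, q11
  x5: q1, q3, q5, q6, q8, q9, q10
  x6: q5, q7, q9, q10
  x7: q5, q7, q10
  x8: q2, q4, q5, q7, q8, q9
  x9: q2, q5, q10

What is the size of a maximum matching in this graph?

One maximum matching: x1–q8, x2–q5, x3–q4, x4–q1, x5–q6, x6–q10, x7–q7, x8–q9, x9–q2.
This saturates every left vertex, so 9 is the maximum.

9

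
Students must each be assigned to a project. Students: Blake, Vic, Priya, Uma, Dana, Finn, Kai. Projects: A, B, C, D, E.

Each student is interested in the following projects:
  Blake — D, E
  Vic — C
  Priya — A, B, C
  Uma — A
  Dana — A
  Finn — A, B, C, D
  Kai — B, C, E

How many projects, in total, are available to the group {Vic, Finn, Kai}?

The union of neighbours of {Vic, Finn, Kai} is {A, B, C, D, E}, which has 5 elements.
Since |N(S)| = 5 ≥ |S| = 3, Hall's condition holds for this subset.

5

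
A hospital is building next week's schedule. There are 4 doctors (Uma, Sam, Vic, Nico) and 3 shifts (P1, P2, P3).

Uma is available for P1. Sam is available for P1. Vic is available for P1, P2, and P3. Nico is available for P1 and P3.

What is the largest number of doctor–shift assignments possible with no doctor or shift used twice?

A valid assignment of size 3: Uma→P1, Vic→P2, Nico→P3.
The set {Uma, Sam} has only 1 neighbour ({P1}), so by Hall's theorem at most 3 of the 4 doctors can be matched.

3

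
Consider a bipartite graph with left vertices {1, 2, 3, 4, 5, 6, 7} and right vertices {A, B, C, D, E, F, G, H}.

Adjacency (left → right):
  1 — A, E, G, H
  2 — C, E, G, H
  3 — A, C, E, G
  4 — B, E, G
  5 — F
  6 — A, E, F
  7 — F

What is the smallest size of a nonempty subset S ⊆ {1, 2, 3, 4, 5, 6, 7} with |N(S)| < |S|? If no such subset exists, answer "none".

2

Take S = {5, 7}. Its neighbourhood is {F}, so |N(S)| = 1 < |S| = 2.
No single vertex violates Hall's condition since each has at least one neighbour, so 2 is the minimum.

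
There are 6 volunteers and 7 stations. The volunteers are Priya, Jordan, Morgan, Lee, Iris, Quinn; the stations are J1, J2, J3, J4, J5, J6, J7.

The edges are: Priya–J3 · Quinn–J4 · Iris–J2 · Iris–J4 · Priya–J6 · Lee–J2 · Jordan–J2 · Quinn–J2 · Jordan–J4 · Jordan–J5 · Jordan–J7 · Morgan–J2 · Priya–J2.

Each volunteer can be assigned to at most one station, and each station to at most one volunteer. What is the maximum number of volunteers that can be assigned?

4

A valid assignment of size 4: Priya→J3, Jordan→J7, Morgan→J2, Iris→J4.
The set {Morgan, Lee, Iris, Quinn} has only 2 neighbours ({J2, J4}), so by Hall's theorem at most 4 of the 6 volunteers can be matched.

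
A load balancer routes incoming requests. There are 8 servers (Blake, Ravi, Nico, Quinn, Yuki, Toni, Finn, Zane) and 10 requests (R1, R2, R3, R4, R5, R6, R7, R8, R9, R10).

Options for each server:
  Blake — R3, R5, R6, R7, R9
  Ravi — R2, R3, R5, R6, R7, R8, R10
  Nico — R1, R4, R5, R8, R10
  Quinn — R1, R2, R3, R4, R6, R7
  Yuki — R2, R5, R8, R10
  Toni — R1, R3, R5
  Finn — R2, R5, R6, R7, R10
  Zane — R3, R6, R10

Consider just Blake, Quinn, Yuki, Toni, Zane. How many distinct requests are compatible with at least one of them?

10

The union of neighbours of {Blake, Quinn, Yuki, Toni, Zane} is {R1, R2, R3, R4, R5, R6, R7, R8, R9, R10}, which has 10 elements.
Since |N(S)| = 10 ≥ |S| = 5, Hall's condition holds for this subset.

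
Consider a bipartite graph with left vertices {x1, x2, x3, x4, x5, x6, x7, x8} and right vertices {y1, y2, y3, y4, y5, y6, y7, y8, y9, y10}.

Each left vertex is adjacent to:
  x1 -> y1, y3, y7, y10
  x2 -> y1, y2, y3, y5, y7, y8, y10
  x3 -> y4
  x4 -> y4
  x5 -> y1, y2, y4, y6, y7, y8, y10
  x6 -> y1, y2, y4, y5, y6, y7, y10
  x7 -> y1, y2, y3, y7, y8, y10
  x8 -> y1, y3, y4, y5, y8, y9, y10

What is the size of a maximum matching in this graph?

7

One maximum matching: x1-y1, x2-y7, x3-y4, x5-y2, x6-y6, x7-y10, x8-y3.
The set {x3, x4} has only 1 neighbour ({y4}), so by Hall's theorem at most 7 of the 8 left vertices can be matched.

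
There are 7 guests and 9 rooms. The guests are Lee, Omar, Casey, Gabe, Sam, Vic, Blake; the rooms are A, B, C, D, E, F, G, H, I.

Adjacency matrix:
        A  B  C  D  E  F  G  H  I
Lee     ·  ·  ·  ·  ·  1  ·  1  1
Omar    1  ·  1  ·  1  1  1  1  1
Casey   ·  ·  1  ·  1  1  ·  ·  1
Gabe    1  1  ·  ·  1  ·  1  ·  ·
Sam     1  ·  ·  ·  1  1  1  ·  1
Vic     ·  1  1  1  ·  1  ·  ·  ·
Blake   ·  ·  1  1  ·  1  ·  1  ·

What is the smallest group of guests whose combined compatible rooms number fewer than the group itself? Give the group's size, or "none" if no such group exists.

none

A matching saturating every guest exists, for instance Lee→H, Omar→A, Casey→C, Gabe→E, Sam→G, Vic→B, Blake→F.
By Hall's marriage theorem, this means |N(S)| ≥ |S| for every subset S, so no violating subset exists.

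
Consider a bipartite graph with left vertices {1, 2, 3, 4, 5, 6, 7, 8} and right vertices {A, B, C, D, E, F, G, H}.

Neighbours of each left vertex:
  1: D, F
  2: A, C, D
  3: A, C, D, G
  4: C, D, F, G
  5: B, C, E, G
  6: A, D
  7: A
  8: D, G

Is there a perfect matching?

The set {1, 2, 3, 4, 6, 7, 8} has only 5 neighbours ({A, C, D, F, G}), so by Hall's theorem at most 6 of the 8 left vertices can be matched.
Hence no matching covers every left vertex.

No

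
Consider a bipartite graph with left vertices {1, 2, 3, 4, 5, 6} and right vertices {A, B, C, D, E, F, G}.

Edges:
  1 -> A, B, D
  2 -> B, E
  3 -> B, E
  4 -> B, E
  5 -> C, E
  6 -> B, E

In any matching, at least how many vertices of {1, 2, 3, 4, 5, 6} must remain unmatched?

A valid assignment of size 4: 1-D, 2-E, 3-B, 5-C.
The set {2, 3, 4, 6} has only 2 neighbours ({B, E}), so by Hall's theorem at most 4 of the 6 left vertices can be matched.
That matches 4 of the 6, leaving 2 unmatched; no matching can do better.

2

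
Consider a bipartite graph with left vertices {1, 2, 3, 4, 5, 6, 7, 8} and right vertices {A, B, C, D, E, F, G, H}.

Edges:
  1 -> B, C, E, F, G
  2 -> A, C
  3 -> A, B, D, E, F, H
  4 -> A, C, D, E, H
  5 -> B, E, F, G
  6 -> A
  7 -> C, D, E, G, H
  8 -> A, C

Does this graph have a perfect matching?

No

The set {2, 6, 8} has only 2 neighbours ({A, C}), so by Hall's theorem at most 7 of the 8 left vertices can be matched.
Hence no matching covers every left vertex.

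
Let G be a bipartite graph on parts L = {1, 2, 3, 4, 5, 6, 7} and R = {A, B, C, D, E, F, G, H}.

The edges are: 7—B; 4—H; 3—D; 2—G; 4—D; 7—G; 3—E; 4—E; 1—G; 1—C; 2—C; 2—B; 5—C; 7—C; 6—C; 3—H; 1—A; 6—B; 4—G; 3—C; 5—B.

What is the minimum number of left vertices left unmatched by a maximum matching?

For example, pair 1–A, 2–G, 3–E, 4–D, 5–C, 6–B.
The set {2, 5, 6, 7} has only 3 neighbours ({B, C, G}), so by Hall's theorem at most 6 of the 7 left vertices can be matched.
That matches 6 of the 7, leaving 1 unmatched; no matching can do better.

1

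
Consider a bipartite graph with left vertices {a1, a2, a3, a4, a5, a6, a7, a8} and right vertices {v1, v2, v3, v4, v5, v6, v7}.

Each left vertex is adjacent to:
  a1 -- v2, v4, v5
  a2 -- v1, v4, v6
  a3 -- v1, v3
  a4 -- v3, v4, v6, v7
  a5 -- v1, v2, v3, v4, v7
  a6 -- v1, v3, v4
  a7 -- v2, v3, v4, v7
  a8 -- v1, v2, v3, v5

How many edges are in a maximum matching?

7

A valid assignment of size 7: a1-v5, a2-v6, a3-v1, a4-v7, a5-v3, a6-v4, a7-v2.
The set {a1, a2, a3, a4, a5, a6, a7, a8} has only 7 neighbours ({v1, v2, v3, v4, v5, v6, v7}), so by Hall's theorem at most 7 of the 8 left vertices can be matched.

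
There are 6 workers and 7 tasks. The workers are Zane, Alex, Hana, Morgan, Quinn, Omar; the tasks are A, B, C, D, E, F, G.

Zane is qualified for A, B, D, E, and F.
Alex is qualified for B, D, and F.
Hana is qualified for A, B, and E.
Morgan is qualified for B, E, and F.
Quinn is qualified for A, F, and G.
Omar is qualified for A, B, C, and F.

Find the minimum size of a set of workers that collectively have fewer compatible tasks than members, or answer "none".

none

A matching saturating every worker exists, for instance Zane→D, Alex→F, Hana→A, Morgan→E, Quinn→G, Omar→B.
By Hall's marriage theorem, this means |N(S)| ≥ |S| for every subset S, so no violating subset exists.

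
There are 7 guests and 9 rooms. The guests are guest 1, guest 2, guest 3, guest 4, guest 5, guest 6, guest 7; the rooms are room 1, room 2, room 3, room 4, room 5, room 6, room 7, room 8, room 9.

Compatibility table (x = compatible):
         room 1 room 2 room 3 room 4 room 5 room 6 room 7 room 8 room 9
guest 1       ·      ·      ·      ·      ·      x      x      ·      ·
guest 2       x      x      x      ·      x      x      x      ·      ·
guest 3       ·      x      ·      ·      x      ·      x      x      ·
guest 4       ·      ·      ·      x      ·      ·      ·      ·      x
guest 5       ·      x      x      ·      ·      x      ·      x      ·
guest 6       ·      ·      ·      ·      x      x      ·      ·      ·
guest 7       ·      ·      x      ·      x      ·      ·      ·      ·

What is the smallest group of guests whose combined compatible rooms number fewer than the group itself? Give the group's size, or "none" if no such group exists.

A matching saturating every guest exists, for instance guest 1→room 6, guest 2→room 2, guest 3→room 7, guest 4→room 4, guest 5→room 8, guest 6→room 5, guest 7→room 3.
By Hall's marriage theorem, this means |N(S)| ≥ |S| for every subset S, so no violating subset exists.

none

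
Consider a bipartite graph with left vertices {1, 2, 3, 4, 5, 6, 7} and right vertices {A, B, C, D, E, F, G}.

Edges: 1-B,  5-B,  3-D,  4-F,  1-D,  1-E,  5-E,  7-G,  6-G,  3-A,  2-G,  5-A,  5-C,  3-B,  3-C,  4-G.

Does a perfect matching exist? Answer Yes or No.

The set {2, 6, 7} has only 1 neighbour ({G}), so by Hall's theorem at most 5 of the 7 left vertices can be matched.
Hence no matching covers every left vertex.

No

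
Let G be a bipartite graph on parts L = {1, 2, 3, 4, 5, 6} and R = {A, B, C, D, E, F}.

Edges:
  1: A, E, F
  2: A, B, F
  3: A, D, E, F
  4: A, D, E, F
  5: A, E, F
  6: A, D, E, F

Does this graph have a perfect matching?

The set {1, 3, 4, 5, 6} has only 4 neighbours ({A, D, E, F}), so by Hall's theorem at most 5 of the 6 left vertices can be matched.
Hence no matching covers every left vertex.

No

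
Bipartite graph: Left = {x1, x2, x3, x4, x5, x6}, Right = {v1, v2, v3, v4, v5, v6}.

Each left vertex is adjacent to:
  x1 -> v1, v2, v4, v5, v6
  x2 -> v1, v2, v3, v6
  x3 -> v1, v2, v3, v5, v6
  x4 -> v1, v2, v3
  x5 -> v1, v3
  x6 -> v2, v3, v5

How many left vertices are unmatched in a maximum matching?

A valid assignment of size 6: x1-v4, x2-v6, x3-v5, x4-v3, x5-v1, x6-v2.
All 6 left vertices are matched, so no larger matching exists.
That matches 6 of the 6, leaving 0 unmatched; no matching can do better.

0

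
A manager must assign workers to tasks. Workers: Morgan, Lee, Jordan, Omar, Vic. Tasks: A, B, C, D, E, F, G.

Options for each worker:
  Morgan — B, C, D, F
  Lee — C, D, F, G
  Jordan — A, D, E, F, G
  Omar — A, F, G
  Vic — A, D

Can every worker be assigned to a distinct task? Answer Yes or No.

One maximum matching: Morgan-B, Lee-C, Jordan-G, Omar-F, Vic-D.
All 5 workers are covered.

Yes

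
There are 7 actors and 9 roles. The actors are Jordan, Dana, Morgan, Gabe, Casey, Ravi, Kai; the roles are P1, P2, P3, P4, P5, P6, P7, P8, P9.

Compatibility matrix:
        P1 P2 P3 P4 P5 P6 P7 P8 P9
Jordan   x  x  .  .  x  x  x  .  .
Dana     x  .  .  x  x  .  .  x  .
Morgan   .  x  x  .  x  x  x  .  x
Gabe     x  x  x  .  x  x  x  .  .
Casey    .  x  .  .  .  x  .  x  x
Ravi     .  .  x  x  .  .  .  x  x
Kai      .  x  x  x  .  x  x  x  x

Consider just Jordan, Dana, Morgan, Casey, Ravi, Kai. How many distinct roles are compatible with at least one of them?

9

The union of neighbours of {Jordan, Dana, Morgan, Casey, Ravi, Kai} is {P1, P2, P3, P4, P5, P6, P7, P8, P9}, which has 9 elements.
Since |N(S)| = 9 ≥ |S| = 6, Hall's condition holds for this subset.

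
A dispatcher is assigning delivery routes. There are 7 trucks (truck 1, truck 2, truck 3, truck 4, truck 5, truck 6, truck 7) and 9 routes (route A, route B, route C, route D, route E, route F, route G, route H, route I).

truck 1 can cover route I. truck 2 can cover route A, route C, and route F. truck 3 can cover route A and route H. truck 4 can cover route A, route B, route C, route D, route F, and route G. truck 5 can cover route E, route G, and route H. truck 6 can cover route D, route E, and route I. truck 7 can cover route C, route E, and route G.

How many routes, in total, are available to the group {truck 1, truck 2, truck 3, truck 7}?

7

The union of neighbours of {truck 1, truck 2, truck 3, truck 7} is {route A, route C, route E, route F, route G, route H, route I}, which has 7 elements.
Since |N(S)| = 7 ≥ |S| = 4, Hall's condition holds for this subset.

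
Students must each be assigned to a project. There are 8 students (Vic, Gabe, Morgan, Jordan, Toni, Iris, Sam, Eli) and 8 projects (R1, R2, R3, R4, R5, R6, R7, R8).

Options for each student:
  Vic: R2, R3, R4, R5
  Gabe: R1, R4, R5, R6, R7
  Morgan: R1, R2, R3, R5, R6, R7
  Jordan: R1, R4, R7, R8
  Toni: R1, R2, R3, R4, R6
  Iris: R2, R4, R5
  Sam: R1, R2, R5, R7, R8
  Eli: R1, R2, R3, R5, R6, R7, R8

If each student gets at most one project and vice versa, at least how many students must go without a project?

One maximum matching: Vic-R5, Gabe-R1, Morgan-R3, Jordan-R7, Toni-R2, Iris-R4, Sam-R8, Eli-R6.
This saturates every student, so 8 is the maximum.
That matches 8 of the 8, leaving 0 unmatched; no matching can do better.

0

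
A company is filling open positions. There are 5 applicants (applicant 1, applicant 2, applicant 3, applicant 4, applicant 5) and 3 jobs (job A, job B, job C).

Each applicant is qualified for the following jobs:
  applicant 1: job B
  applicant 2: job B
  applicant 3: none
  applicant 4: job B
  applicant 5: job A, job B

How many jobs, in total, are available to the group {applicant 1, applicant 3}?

The union of neighbours of {applicant 1, applicant 3} is {job B}, which has 1 element.
Since |N(S)| = 1 < |S| = 2, Hall's condition fails for this subset.

1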